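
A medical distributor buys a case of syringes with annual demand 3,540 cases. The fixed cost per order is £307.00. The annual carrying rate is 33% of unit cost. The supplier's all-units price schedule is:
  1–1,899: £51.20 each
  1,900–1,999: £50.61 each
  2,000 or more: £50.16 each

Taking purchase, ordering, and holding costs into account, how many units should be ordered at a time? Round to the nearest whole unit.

Holding cost per unit per year at price C is H = 0.33·C.
Candidates are each tier's EOQ (if it falls in that tier) and each price-break quantity.
EOQ at £51.20 = 358.7 (feasible in tier 1): TC = 3,540×£51.20 + (3,540/358.7)×307 + (358.7/2)×0.33×£51.20 = £187,308.07.
EOQ at £50.61 = 360.8 < 1900, so use break Q=1900: TC = 3,540×£50.61 + (3,540/1900.0)×307 + (1900.0/2)×0.33×£50.61 = £195,597.62.
EOQ at £50.16 = 362.4 < 2000, so use break Q=2000: TC = 3,540×£50.16 + (3,540/2000.0)×307 + (2000.0/2)×0.33×£50.16 = £194,662.59.
Lowest total cost is £187,308.07 at Q = 358.7.

Q* ≈ 359 cases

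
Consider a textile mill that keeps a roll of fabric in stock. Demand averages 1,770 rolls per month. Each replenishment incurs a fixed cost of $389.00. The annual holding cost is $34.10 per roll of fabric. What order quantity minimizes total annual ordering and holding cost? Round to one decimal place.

Annual demand D = 1,770 × 12 = 21,240.
EOQ = √(2DS / H) = √(2 × 21,240 × 389 / 34.1).
= √(16,524,720 / 34.1) = √484,595.8944 ≈ 696.129.

Q* ≈ 696.1 rolls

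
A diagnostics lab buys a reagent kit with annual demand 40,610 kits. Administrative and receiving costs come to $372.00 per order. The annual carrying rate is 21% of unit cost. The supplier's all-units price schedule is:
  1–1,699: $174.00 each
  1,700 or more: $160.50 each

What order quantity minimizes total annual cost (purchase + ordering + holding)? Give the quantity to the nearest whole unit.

Holding cost per unit per year at price C is H = 0.21·C.
Candidates are each tier's EOQ (if it falls in that tier) and each price-break quantity.
EOQ at $174.00 = 909.3 (feasible in tier 1): TC = 40,610×$174.00 + (40,610/909.3)×372 + (909.3/2)×0.21×$174.00 = $7,099,366.70.
EOQ at $160.50 = 946.8 < 1700, so use break Q=1700: TC = 40,610×$160.50 + (40,610/1700.0)×372 + (1700.0/2)×0.21×$160.50 = $6,555,440.67.
Lowest total cost is $6,555,440.67 at Q = 1700.0.

Q* ≈ 1,700 kits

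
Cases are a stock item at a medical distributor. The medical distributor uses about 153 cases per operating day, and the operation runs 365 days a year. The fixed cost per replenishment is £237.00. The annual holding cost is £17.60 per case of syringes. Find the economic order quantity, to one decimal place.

Q* ≈ 1,226.4 cases

Annual demand D = 153 × 365 = 55,845.
EOQ = √(2DS / H) = √(2 × 55,845 × 237 / 17.6).
= √(26,470,530 / 17.6) = √1,504,007.3864 ≈ 1226.380.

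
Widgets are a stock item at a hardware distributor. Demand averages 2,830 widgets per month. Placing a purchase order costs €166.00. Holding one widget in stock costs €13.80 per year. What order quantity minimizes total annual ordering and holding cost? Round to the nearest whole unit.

Q* ≈ 904 widgets

Annual demand D = 2,830 × 12 = 33,960.
EOQ = √(2DS / H) = √(2 × 33,960 × 166 / 13.8).
= √(11,274,720 / 13.8) = √817,008.6957 ≈ 903.885.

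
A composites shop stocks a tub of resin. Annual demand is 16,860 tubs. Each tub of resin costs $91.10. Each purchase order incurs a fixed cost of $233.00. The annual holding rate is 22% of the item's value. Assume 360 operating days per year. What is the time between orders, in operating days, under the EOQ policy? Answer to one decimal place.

T ≈ 13.4 days

Holding cost H = 0.22 × $91.10 = $20.0420 per unit per year.
EOQ = √(2DS/H) = √(2 × 16,860 × 233 / 20.042) ≈ 626.11.
Cycle time = Q*/D × 360 = 626.11 / 16,860 × 360 ≈ 13.369 days.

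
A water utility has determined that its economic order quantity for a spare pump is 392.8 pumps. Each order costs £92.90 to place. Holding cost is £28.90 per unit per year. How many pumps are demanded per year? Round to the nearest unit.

The basic EOQ model gives Q* = √(2DS/H); rearrange for the unknown.
From Q* = √(2DS/H): D = Q*²H / (2S) = 392.8² × 28.9 / (2 × 92.9) = 23999.108.

D ≈ 23,999 pumps per year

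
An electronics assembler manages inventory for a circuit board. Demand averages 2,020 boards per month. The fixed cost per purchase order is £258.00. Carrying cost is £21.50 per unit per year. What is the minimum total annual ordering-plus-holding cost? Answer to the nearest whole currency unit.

Annual demand D = 2,020 × 12 = 24,240.
Q* = √(2DS/H) = √(2 × 24,240 × 258 / 21.5) ≈ 762.73.
At Q*, ordering cost (D/Q*)S equals holding cost (Q*/2)H, each = √(DSH/2).
Minimum total = √(2DSH) = √(2 × 24,240 × 258 × 21.5) ≈ 16398.737.

TC* ≈ £16,399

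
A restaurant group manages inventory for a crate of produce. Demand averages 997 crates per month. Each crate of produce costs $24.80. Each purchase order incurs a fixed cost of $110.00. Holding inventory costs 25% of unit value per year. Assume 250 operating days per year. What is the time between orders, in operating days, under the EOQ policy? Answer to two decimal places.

Annual demand D = 997 × 12 = 11,964.
Holding cost H = 0.25 × $24.80 = $6.2000 per unit per year.
The optimal lot size = √(2DS/H) = √(2 × 11,964 × 110 / 6.2) ≈ 651.56.
Cycle time = Q*/D × 250 = 651.56 / 11,964 × 250 ≈ 13.615 days.

T ≈ 13.61 days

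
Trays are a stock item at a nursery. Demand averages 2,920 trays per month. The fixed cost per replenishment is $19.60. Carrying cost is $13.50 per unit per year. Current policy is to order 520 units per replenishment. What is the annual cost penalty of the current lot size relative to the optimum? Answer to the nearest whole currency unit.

Annual demand D = 2,920 × 12 = 35,040.
EOQ = √(2DS/H) = √(2 × 35,040 × 19.6 / 13.5) ≈ 318.98.
Cost at Q* = (D/Q*)S + (Q*/2)H = √(2DSH) ≈ $4,306.18.
Cost at Q = 520: (35,040/520)×19.6 + (520/2)×13.5 = $1,320.74 + $3,510.00 = $4,830.74.
Excess = $4,830.74 − $4,306.18 = $524.56.

Extra cost ≈ $525 per year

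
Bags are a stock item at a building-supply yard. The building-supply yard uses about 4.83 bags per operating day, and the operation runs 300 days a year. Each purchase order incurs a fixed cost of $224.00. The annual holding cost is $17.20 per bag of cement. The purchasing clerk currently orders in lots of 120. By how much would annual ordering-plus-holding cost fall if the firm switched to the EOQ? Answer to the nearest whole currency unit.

Annual demand D = 4.83 × 300 = 1,449.
EOQ = √(2DS/H) = √(2 × 1,449 × 224 / 17.2) ≈ 194.27.
Cost at Q* = (D/Q*)S + (Q*/2)H = √(2DSH) ≈ $3,341.47.
Cost at Q = 120: (1,449/120)×224 + (120/2)×17.2 = $2,704.80 + $1,032.00 = $3,736.80.
Excess = $3,736.80 − $3,341.47 = $395.33.

Extra cost ≈ $395 per year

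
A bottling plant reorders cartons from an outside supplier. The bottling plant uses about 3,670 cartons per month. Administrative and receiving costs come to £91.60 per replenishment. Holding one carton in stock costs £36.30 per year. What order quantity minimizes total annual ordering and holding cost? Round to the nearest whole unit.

Annual demand D = 3,670 × 12 = 44,040.
EOQ = √(2DS / H) = √(2 × 44,040 × 91.6 / 36.3).
= √(8,068,128 / 36.3) = √222,262.4793 ≈ 471.447.

Q* ≈ 471 cartons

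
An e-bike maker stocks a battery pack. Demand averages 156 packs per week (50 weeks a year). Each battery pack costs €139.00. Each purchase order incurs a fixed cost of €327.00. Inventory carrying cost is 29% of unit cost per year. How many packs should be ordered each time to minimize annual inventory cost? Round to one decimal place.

Annual demand D = 156 × 50 = 7,800.
Holding cost H = 0.29 × €139.00 = €40.3100 per unit per year.
EOQ = √(2DS / H) = √(2 × 7,800 × 327 / 40.31).
= √(5,101,200 / 40.31) = √126,549.2434 ≈ 355.738.

Q* ≈ 355.7 packs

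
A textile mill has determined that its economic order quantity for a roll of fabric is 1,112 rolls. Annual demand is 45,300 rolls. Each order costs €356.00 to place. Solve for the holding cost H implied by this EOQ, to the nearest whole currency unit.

The basic EOQ model gives Q* = √(2DS/H); rearrange for the unknown.
From Q* = √(2DS/H): H = 2DS / Q*² = 2 × 45,300 × 356 / 1,112² = 26.0837.

H ≈ €26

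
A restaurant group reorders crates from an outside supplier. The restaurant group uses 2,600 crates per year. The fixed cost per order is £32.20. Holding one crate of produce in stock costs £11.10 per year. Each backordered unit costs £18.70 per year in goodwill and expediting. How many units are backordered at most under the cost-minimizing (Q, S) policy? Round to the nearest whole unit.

With planned backorders, Q* = √(2DS/H) · √((H+B)/B).
√(2DS/H) = √(2 × 2,600 × 32.2 / 11.1) = 122.820.
√((H+B)/B) = √((11.1+18.7)/18.7) = 1.2624.
Q* ≈ 155.044.
S* = Q* · H/(H+B) = 155.044 × 11.1/29.8 ≈ 57.751.

S* ≈ 58 crates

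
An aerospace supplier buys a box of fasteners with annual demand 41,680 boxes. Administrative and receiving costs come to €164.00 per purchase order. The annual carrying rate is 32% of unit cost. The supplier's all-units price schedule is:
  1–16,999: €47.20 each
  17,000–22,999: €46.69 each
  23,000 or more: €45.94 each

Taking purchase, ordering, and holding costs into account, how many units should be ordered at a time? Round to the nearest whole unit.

Holding cost per unit per year at price C is H = 0.32·C.
For each price level, check whether its EOQ is feasible; otherwise the best quantity at that price is the breakpoint.
EOQ at €47.20 = 951.4 (feasible in tier 1): TC = 41,680×€47.20 + (41,680/951.4)×164 + (951.4/2)×0.32×€47.20 = €1,981,665.67.
EOQ at €46.69 = 956.6 < 17000, so use break Q=17000: TC = 41,680×€46.69 + (41,680/17000.0)×164 + (17000.0/2)×0.32×€46.69 = €2,073,438.09.
EOQ at €45.94 = 964.3 < 23000, so use break Q=23000: TC = 41,680×€45.94 + (41,680/23000.0)×164 + (23000.0/2)×0.32×€45.94 = €2,084,135.60.
Lowest total cost is €1,981,665.67 at Q = 951.4.

Q* ≈ 951 boxes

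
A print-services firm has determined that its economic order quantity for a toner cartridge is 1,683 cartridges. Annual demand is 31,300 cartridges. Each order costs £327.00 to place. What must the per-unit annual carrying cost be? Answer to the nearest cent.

Squaring Q* = √(2DS/H) gives Q*² = 2DS/H.
From Q* = √(2DS/H): H = 2DS / Q*² = 2 × 31,300 × 327 / 1,683² = 7.2269.

H ≈ £7.23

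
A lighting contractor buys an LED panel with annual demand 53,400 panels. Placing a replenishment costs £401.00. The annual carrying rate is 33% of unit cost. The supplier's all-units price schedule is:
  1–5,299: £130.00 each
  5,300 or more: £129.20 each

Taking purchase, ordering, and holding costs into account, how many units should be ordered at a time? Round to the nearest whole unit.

Q* ≈ 999 panels

Holding cost per unit per year at price C is H = 0.33·C.
Candidates are each tier's EOQ (if it falls in that tier) and each price-break quantity.
EOQ at £130.00 = 999.1 (feasible in tier 1): TC = 53,400×£130.00 + (53,400/999.1)×401 + (999.1/2)×0.33×£130.00 = £6,984,863.38.
EOQ at £129.20 = 1002.2 < 5300, so use break Q=5300: TC = 53,400×£129.20 + (53,400/5300.0)×401 + (5300.0/2)×0.33×£129.20 = £7,016,305.66.
Lowest total cost is £6,984,863.38 at Q = 999.1.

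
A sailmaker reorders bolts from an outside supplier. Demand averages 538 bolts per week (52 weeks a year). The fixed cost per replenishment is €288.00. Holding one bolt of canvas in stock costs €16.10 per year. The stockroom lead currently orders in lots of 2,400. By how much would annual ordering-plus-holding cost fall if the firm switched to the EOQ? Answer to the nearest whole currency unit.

Extra cost ≈ €6,570 per year

Annual demand D = 538 × 52 = 27,976.
EOQ = √(2DS/H) = √(2 × 27,976 × 288 / 16.1) ≈ 1000.44.
Cost at Q* = (D/Q*)S + (Q*/2)H = √(2DSH) ≈ €16,107.09.
Cost at Q = 2,400: (27,976/2,400)×288 + (2,400/2)×16.1 = €3,357.12 + €19,320.00 = €22,677.12.
Excess = €22,677.12 − €16,107.09 = €6,570.03.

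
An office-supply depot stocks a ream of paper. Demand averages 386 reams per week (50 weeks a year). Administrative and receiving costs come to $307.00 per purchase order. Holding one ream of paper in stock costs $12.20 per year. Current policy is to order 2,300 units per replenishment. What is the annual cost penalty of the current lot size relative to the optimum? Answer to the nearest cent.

Annual demand D = 386 × 50 = 19,300.
EOQ = √(2DS/H) = √(2 × 19,300 × 307 / 12.2) ≈ 985.56.
Cost at Q* = (D/Q*)S + (Q*/2)H = √(2DSH) ≈ $12,023.83.
Cost at Q = 2,300: (19,300/2,300)×307 + (2,300/2)×12.2 = $2,576.13 + $14,030.00 = $16,606.13.
Excess = $16,606.13 − $12,023.83 = $4,582.30.

Extra cost ≈ $4,582.30 per year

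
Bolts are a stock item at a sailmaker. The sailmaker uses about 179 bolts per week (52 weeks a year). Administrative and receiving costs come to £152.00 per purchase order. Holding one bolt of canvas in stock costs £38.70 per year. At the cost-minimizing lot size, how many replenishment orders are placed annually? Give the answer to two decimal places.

N ≈ 34.42 orders per year

Annual demand D = 179 × 52 = 9,308.
Q* = √(2DS/H) = √(2 × 9,308 × 152 / 38.7) ≈ 270.40.
Orders per year = D / Q* = 9,308 / 270.40 ≈ 34.423.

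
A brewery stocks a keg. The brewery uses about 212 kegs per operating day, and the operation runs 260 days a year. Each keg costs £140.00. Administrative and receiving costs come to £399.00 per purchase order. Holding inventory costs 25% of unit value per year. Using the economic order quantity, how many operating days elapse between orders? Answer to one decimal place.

Annual demand D = 212 × 260 = 55,120.
Holding cost H = 0.25 × £140.00 = £35.0000 per unit per year.
Q* = √(2DS/H) = √(2 × 55,120 × 399 / 35) ≈ 1121.04.
Cycle time = Q*/D × 260 = 1121.04 / 55,120 × 260 ≈ 5.288 days.

T ≈ 5.3 days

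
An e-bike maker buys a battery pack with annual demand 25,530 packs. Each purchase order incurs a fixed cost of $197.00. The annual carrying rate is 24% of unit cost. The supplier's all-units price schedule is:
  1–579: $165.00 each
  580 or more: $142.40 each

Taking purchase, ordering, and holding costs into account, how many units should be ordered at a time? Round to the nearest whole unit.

Holding cost per unit per year at price C is H = 0.24·C.
For each price level, check whether its EOQ is feasible; otherwise the best quantity at that price is the breakpoint.
EOQ at $165.00 = 504.0 (feasible in tier 1): TC = 25,530×$165.00 + (25,530/504.0)×197 + (504.0/2)×0.24×$165.00 = $4,232,408.19.
EOQ at $142.40 = 542.5 < 580, so use break Q=580: TC = 25,530×$142.40 + (25,530/580.0)×197 + (580.0/2)×0.24×$142.40 = $3,654,054.44.
Lowest total cost is $3,654,054.44 at Q = 580.0.

Q* ≈ 580 packs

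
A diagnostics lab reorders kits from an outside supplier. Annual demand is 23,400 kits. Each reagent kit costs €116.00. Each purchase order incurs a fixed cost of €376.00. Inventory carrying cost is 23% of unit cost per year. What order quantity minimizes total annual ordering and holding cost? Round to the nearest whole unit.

Holding cost H = 0.23 × €116.00 = €26.6800 per unit per year.
EOQ = √(2DS / H) = √(2 × 23,400 × 376 / 26.68).
= √(17,596,800 / 26.68) = √659,550.2249 ≈ 812.127.

Q* ≈ 812 kits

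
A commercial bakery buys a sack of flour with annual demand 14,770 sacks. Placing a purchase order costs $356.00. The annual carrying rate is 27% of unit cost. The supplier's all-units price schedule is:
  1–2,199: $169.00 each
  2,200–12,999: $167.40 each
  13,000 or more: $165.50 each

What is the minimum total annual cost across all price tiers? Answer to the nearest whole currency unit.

Holding cost per unit per year at price C is H = 0.27·C.
Evaluate total cost at each tier's feasible EOQ or, if the EOQ is below the tier, at the tier's minimum quantity.
EOQ at $169.00 = 480.1 (feasible in tier 1): TC = 14,770×$169.00 + (14,770/480.1)×356 + (480.1/2)×0.27×$169.00 = $2,518,035.62.
EOQ at $167.40 = 482.4 < 2200, so use break Q=2200: TC = 14,770×$167.40 + (14,770/2200.0)×356 + (2200.0/2)×0.27×$167.40 = $2,524,605.85.
EOQ at $165.50 = 485.1 < 13000, so use break Q=13000: TC = 14,770×$165.50 + (14,770/13000.0)×356 + (13000.0/2)×0.27×$165.50 = $2,735,291.97.
Lowest total cost among the candidates is at Q = 480.1.

TC* ≈ $2,518,036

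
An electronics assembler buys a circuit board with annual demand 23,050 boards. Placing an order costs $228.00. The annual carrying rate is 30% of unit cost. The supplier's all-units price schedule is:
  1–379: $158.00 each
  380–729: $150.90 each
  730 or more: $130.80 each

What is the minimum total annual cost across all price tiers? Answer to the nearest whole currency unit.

TC* ≈ $3,036,462

Holding cost per unit per year at price C is H = 0.30·C.
Evaluate total cost at each tier's feasible EOQ or, if the EOQ is below the tier, at the tier's minimum quantity.
Tier 1 ($158.00): EOQ = 470.9 exceeds tier's upper bound 379, so this tier is dominated.
EOQ at $150.90 = 481.9 (feasible in tier 2): TC = 23,050×$150.90 + (23,050/481.9)×228 + (481.9/2)×0.30×$150.90 = $3,500,058.39.
EOQ at $130.80 = 517.6 < 730, so use break Q=730: TC = 23,050×$130.80 + (23,050/730.0)×228 + (730.0/2)×0.30×$130.80 = $3,036,461.78.
Lowest total cost among the candidates is at Q = 730.0.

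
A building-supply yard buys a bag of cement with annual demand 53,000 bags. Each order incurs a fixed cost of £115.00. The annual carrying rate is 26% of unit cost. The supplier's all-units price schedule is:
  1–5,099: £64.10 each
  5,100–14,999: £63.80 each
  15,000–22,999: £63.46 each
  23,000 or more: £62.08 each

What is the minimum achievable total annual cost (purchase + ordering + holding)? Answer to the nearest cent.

Holding cost per unit per year at price C is H = 0.26·C.
Evaluate total cost at each tier's feasible EOQ or, if the EOQ is below the tier, at the tier's minimum quantity.
EOQ at £64.10 = 855.2 (feasible in tier 1): TC = 53,000×£64.10 + (53,000/855.2)×115 + (855.2/2)×0.26×£64.10 = £3,411,553.37.
EOQ at £63.80 = 857.2 < 5100, so use break Q=5100: TC = 53,000×£63.80 + (53,000/5100.0)×115 + (5100.0/2)×0.26×£63.80 = £3,424,894.50.
EOQ at £63.46 = 859.5 < 15000, so use break Q=15000: TC = 53,000×£63.46 + (53,000/15000.0)×115 + (15000.0/2)×0.26×£63.46 = £3,487,533.33.
EOQ at £62.08 = 869.0 < 23000, so use break Q=23000: TC = 53,000×£62.08 + (53,000/23000.0)×115 + (23000.0/2)×0.26×£62.08 = £3,476,124.20.
Lowest total cost among the candidates is at Q = 855.2.

TC* ≈ £3,411,553.37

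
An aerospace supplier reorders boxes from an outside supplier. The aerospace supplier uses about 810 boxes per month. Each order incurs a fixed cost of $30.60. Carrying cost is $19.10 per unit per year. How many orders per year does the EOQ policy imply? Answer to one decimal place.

Annual demand D = 810 × 12 = 9,720.
Q* = √(2DS/H) = √(2 × 9,720 × 30.6 / 19.1) ≈ 176.48.
Orders per year = D / Q* = 9,720 / 176.48 ≈ 55.077.

N ≈ 55.1 orders per year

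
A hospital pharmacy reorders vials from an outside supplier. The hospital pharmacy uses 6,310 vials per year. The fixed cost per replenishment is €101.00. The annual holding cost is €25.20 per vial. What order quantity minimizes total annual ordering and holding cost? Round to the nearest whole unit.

Q* ≈ 225 vials

EOQ = √(2DS / H) = √(2 × 6,310 × 101 / 25.2).
= √(1,274,620 / 25.2) = √50,580.1587 ≈ 224.900.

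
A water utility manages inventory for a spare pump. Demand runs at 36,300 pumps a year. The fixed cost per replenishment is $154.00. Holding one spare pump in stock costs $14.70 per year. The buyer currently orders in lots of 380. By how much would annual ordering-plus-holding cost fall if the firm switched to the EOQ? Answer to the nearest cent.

Extra cost ≈ $4,684.07 per year

EOQ = √(2DS/H) = √(2 × 36,300 × 154 / 14.7) ≈ 872.11.
Cost at Q* = (D/Q*)S + (Q*/2)H = √(2DSH) ≈ $12,819.98.
Cost at Q = 380: (36,300/380)×154 + (380/2)×14.7 = $14,711.05 + $2,793.00 = $17,504.05.
Excess = $17,504.05 − $12,819.98 = $4,684.07.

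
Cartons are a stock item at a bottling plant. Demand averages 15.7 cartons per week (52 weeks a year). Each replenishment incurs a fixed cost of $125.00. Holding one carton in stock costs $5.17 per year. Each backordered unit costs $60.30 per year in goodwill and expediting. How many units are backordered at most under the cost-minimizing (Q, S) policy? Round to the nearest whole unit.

S* ≈ 16 cartons

Annual demand D = 15.7 × 52 = 816.4.
With planned backorders, Q* = √(2DS/H) · √((H+B)/B).
√(2DS/H) = √(2 × 816.4 × 125 / 5.17) = 198.690.
√((H+B)/B) = √((5.17+60.3)/60.3) = 1.0420.
Q* ≈ 207.033.
S* = Q* · H/(H+B) = 207.033 × 5.17/65.47 ≈ 16.349.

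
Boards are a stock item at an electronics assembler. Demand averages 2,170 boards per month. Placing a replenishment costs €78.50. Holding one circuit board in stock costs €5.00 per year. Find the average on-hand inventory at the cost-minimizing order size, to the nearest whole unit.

Average inventory ≈ 452 boards

Annual demand D = 2,170 × 12 = 26,040.
The optimal lot size = √(2DS/H) = √(2 × 26,040 × 78.5 / 5) ≈ 904.24.
Average inventory = Q*/2 ≈ 904.24 / 2 = 452.122.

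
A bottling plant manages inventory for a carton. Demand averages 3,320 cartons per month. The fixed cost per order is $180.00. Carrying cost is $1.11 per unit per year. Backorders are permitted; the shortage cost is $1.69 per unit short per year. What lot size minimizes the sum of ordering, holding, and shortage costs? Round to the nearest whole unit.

Annual demand D = 3,320 × 12 = 39,840.
With planned backorders, Q* = √(2DS/H) · √((H+B)/B).
√(2DS/H) = √(2 × 39,840 × 180 / 1.11) = 3594.591.
√((H+B)/B) = √((1.11+1.69)/1.69) = 1.2872.
Q* ≈ 4626.846.

Q* ≈ 4,627 cartons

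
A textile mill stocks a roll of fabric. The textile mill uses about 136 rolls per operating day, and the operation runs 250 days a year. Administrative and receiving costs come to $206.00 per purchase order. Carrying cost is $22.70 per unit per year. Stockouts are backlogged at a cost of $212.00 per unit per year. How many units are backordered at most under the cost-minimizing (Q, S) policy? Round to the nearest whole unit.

S* ≈ 80 rolls

Annual demand D = 136 × 250 = 34,000.
With planned backorders, Q* = √(2DS/H) · √((H+B)/B).
√(2DS/H) = √(2 × 34,000 × 206 / 22.7) = 785.552.
√((H+B)/B) = √((22.7+212)/212) = 1.0522.
Q* ≈ 826.540.
S* = Q* · H/(H+B) = 826.540 × 22.7/234.7 ≈ 79.942.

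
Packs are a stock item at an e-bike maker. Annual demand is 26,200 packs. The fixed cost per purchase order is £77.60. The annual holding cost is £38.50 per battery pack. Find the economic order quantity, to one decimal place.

EOQ = √(2DS / H) = √(2 × 26,200 × 77.6 / 38.5).
= √(4,066,240 / 38.5) = √105,616.6234 ≈ 324.987.

Q* ≈ 325.0 packs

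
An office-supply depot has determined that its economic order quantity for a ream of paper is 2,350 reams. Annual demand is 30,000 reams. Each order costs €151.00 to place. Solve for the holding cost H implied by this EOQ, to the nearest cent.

H ≈ €1.64

Invert the EOQ relation Q*² = 2DS/H.
From Q* = √(2DS/H): H = 2DS / Q*² = 2 × 30,000 × 151 / 2,350² = 1.6406.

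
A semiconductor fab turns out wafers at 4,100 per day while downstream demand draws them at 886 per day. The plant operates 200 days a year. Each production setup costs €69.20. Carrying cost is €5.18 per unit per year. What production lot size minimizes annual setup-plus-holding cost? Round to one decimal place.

Q* ≈ 2,457.6 wafers

Annual demand D = 886 × 200 = 177,200.
Production build-up factor (1 − d/p) = 1 − 886/4,100 = 0.7839.
Q* = √(2DS / (H(1 − d/p))) = √(2 × 177,200 × 69.2 / (5.18 × 0.7839)).
= √(24,524,480 / 4.0606) ≈ 2457.559.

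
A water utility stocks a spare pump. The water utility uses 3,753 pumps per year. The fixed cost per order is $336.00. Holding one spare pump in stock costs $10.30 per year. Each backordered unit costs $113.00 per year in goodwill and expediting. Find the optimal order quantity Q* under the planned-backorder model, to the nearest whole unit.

With planned backorders, Q* = √(2DS/H) · √((H+B)/B).
√(2DS/H) = √(2 × 3,753 × 336 / 10.3) = 494.829.
√((H+B)/B) = √((10.3+113)/113) = 1.0446.
Q* ≈ 516.889.

Q* ≈ 517 pumps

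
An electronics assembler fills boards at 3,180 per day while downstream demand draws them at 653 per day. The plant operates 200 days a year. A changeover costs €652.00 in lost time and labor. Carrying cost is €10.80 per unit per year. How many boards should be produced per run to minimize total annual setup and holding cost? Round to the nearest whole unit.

Annual demand D = 653 × 200 = 130,600.
Production build-up factor (1 − d/p) = 1 − 653/3,180 = 0.7947.
Q* = √(2DS / (H(1 − d/p))) = √(2 × 130,600 × 652 / (10.8 × 0.7947)).
= √(170,302,400 / 8.5823) ≈ 4454.608.

Q* ≈ 4,455 boards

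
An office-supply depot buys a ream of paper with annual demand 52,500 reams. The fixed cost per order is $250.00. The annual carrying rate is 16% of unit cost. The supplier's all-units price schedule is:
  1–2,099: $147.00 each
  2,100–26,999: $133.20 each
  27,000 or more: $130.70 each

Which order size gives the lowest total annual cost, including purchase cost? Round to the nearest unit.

Q* ≈ 2,100 reams

Holding cost per unit per year at price C is H = 0.16·C.
Candidates are each tier's EOQ (if it falls in that tier) and each price-break quantity.
EOQ at $147.00 = 1056.4 (feasible in tier 1): TC = 52,500×$147.00 + (52,500/1056.4)×250 + (1056.4/2)×0.16×$147.00 = $7,742,347.54.
EOQ at $133.20 = 1109.8 < 2100, so use break Q=2100: TC = 52,500×$133.20 + (52,500/2100.0)×250 + (2100.0/2)×0.16×$133.20 = $7,021,627.60.
EOQ at $130.70 = 1120.4 < 27000, so use break Q=27000: TC = 52,500×$130.70 + (52,500/27000.0)×250 + (27000.0/2)×0.16×$130.70 = $7,144,548.11.
Lowest total cost is $7,021,627.60 at Q = 2100.0.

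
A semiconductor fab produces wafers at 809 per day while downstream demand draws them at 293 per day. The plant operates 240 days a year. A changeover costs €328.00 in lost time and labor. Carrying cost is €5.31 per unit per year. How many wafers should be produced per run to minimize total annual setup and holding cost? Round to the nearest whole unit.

Q* ≈ 3,691 wafers

Annual demand D = 293 × 240 = 70,320.
Production build-up factor (1 − d/p) = 1 − 293/809 = 0.6378.
Q* = √(2DS / (H(1 − d/p))) = √(2 × 70,320 × 328 / (5.31 × 0.6378)).
= √(46,129,920 / 3.3868) ≈ 3690.570.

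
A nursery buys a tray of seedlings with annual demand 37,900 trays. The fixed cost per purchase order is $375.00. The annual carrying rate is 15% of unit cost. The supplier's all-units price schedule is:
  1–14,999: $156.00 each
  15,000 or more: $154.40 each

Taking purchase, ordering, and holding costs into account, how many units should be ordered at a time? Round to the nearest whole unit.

Holding cost per unit per year at price C is H = 0.15·C.
Evaluate total cost at each tier's feasible EOQ or, if the EOQ is below the tier, at the tier's minimum quantity.
EOQ at $156.00 = 1102.2 (feasible in tier 1): TC = 37,900×$156.00 + (37,900/1102.2)×375 + (1102.2/2)×0.15×$156.00 = $5,938,190.41.
EOQ at $154.40 = 1107.8 < 15000, so use break Q=15000: TC = 37,900×$154.40 + (37,900/15000.0)×375 + (15000.0/2)×0.15×$154.40 = $6,026,407.50.
Lowest total cost is $5,938,190.41 at Q = 1102.2.

Q* ≈ 1,102 trays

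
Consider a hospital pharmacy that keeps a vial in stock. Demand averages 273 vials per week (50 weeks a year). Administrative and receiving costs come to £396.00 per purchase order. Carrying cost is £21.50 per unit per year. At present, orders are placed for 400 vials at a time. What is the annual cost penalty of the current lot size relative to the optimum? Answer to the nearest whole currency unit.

Extra cost ≈ £2,568 per year

Annual demand D = 273 × 50 = 13,650.
EOQ = √(2DS/H) = √(2 × 13,650 × 396 / 21.5) ≈ 709.10.
Cost at Q* = (D/Q*)S + (Q*/2)H = √(2DSH) ≈ £15,245.73.
Cost at Q = 400: (13,650/400)×396 + (400/2)×21.5 = £13,513.50 + £4,300.00 = £17,813.50.
Excess = £17,813.50 − £15,245.73 = £2,567.77.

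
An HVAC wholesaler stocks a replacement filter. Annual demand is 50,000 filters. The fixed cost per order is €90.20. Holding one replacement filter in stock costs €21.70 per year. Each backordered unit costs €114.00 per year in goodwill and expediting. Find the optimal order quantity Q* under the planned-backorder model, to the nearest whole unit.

Q* ≈ 703 filters

With planned backorders, Q* = √(2DS/H) · √((H+B)/B).
√(2DS/H) = √(2 × 50,000 × 90.2 / 21.7) = 644.723.
√((H+B)/B) = √((21.7+114)/114) = 1.0910.
Q* ≈ 703.414.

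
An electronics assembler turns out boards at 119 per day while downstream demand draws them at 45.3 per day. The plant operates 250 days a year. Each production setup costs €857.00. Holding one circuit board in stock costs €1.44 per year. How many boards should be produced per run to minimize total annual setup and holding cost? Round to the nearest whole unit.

Annual demand D = 45.3 × 250 = 11,325.
Production build-up factor (1 − d/p) = 1 − 45.3/119 = 0.6193.
Q* = √(2DS / (H(1 − d/p))) = √(2 × 11,325 × 857 / (1.44 × 0.6193)).
= √(19,411,050 / 0.8918) ≈ 4665.337.

Q* ≈ 4,665 boards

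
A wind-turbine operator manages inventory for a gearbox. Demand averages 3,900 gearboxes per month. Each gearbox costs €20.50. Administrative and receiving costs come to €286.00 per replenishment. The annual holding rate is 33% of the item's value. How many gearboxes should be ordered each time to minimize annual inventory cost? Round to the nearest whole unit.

Q* ≈ 1,989 gearboxes

Annual demand D = 3,900 × 12 = 46,800.
Holding cost H = 0.33 × €20.50 = €6.7650 per unit per year.
EOQ = √(2DS / H) = √(2 × 46,800 × 286 / 6.765).
= √(26,769,600 / 6.765) = √3,957,073.1707 ≈ 1989.239.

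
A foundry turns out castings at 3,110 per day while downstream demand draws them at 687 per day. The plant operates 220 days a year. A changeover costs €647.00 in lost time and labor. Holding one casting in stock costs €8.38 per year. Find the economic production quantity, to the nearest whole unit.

Annual demand D = 687 × 220 = 151,140.
Production build-up factor (1 − d/p) = 1 − 687/3,110 = 0.7791.
Q* = √(2DS / (H(1 − d/p))) = √(2 × 151,140 × 647 / (8.38 × 0.7791)).
= √(195,575,160 / 6.5289) ≈ 5473.162.

Q* ≈ 5,473 castings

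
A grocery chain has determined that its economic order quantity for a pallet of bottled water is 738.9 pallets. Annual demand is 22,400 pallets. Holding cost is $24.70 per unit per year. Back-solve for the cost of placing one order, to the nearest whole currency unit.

The basic EOQ model gives Q* = √(2DS/H); rearrange for the unknown.
From Q* = √(2DS/H): S = Q*²H / (2D) = 738.9² × 24.7 / (2 × 22,400) = 301.0165.

S ≈ $301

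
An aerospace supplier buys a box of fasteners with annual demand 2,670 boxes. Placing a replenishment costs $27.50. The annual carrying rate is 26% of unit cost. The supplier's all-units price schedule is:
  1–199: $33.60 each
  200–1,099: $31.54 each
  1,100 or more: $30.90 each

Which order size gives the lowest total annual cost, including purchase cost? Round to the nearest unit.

Holding cost per unit per year at price C is H = 0.26·C.
For each price level, check whether its EOQ is feasible; otherwise the best quantity at that price is the breakpoint.
EOQ at $33.60 = 129.7 (feasible in tier 1): TC = 2,670×$33.60 + (2,670/129.7)×27.5 + (129.7/2)×0.26×$33.60 = $90,844.64.
EOQ at $31.54 = 133.8 < 200, so use break Q=200: TC = 2,670×$31.54 + (2,670/200.0)×27.5 + (200.0/2)×0.26×$31.54 = $85,398.96.
EOQ at $30.90 = 135.2 < 1100, so use break Q=1100: TC = 2,670×$30.90 + (2,670/1100.0)×27.5 + (1100.0/2)×0.26×$30.90 = $86,988.45.
Lowest total cost is $85,398.96 at Q = 200.0.

Q* ≈ 200 boxes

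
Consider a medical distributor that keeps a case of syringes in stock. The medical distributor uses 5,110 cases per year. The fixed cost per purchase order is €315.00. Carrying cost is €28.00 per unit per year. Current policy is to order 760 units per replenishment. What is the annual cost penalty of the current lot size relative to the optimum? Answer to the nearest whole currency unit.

EOQ = √(2DS/H) = √(2 × 5,110 × 315 / 28) ≈ 339.08.
Cost at Q* = (D/Q*)S + (Q*/2)H = √(2DSH) ≈ €9,494.23.
Cost at Q = 760: (5,110/760)×315 + (760/2)×28 = €2,117.96 + €10,640.00 = €12,757.96.
Excess = €12,757.96 − €9,494.23 = €3,263.73.

Extra cost ≈ €3,264 per year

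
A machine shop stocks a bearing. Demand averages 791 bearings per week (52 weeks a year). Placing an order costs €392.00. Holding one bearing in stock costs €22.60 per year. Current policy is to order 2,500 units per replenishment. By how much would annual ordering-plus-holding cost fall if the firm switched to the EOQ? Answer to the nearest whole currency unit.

Extra cost ≈ €7,703 per year

Annual demand D = 791 × 52 = 41,132.
EOQ = √(2DS/H) = √(2 × 41,132 × 392 / 22.6) ≈ 1194.52.
Cost at Q* = (D/Q*)S + (Q*/2)H = √(2DSH) ≈ €26,996.17.
Cost at Q = 2,500: (41,132/2,500)×392 + (2,500/2)×22.6 = €6,449.50 + €28,250.00 = €34,699.50.
Excess = €34,699.50 − €26,996.17 = €7,703.33.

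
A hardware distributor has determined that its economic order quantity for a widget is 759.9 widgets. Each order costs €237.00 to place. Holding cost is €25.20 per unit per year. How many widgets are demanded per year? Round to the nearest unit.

The basic EOQ model gives Q* = √(2DS/H); rearrange for the unknown.
From Q* = √(2DS/H): D = Q*²H / (2S) = 759.9² × 25.2 / (2 × 237) = 30699.768.

D ≈ 30,700 widgets per year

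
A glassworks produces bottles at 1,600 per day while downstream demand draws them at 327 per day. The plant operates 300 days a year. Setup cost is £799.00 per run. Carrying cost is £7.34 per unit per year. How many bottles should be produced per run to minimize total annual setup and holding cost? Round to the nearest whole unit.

Q* ≈ 5,181 bottles

Annual demand D = 327 × 300 = 98,100.
Production build-up factor (1 − d/p) = 1 − 327/1,600 = 0.7956.
Q* = √(2DS / (H(1 − d/p))) = √(2 × 98,100 × 799 / (7.34 × 0.7956)).
= √(156,763,800 / 5.8399) ≈ 5181.084.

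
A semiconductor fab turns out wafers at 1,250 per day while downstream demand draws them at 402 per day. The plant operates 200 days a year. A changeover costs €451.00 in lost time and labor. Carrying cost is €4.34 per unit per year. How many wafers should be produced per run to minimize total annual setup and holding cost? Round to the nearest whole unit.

Q* ≈ 4,963 wafers

Annual demand D = 402 × 200 = 80,400.
Production build-up factor (1 − d/p) = 1 − 402/1,250 = 0.6784.
Q* = √(2DS / (H(1 − d/p))) = √(2 × 80,400 × 451 / (4.34 × 0.6784)).
= √(72,520,800 / 2.9443) ≈ 4962.991.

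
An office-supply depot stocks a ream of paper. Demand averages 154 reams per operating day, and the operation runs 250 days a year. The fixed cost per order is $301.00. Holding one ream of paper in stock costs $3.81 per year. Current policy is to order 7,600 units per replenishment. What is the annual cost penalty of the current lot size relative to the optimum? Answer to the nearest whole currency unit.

Extra cost ≈ $6,606 per year

Annual demand D = 154 × 250 = 38,500.
EOQ = √(2DS/H) = √(2 × 38,500 × 301 / 3.81) ≈ 2466.41.
Cost at Q* = (D/Q*)S + (Q*/2)H = √(2DSH) ≈ $9,397.04.
Cost at Q = 7,600: (38,500/7,600)×301 + (7,600/2)×3.81 = $1,524.80 + $14,478.00 = $16,002.80.
Excess = $16,002.80 − $9,397.04 = $6,605.76.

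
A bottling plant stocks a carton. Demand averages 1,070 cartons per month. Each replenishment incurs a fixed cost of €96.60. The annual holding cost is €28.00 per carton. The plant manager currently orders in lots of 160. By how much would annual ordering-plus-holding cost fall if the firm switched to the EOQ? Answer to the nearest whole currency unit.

Annual demand D = 1,070 × 12 = 12,840.
EOQ = √(2DS/H) = √(2 × 12,840 × 96.6 / 28) ≈ 297.65.
Cost at Q* = (D/Q*)S + (Q*/2)H = √(2DSH) ≈ €8,334.22.
Cost at Q = 160: (12,840/160)×96.6 + (160/2)×28 = €7,752.15 + €2,240.00 = €9,992.15.
Excess = €9,992.15 − €8,334.22 = €1,657.93.

Extra cost ≈ €1,658 per year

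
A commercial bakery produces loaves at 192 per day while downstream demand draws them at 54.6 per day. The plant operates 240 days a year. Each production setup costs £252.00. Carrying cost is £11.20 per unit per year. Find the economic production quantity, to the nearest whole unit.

Q* ≈ 908 loaves

Annual demand D = 54.6 × 240 = 13,104.
Production build-up factor (1 − d/p) = 1 − 54.6/192 = 0.7156.
Q* = √(2DS / (H(1 − d/p))) = √(2 × 13,104 × 252 / (11.2 × 0.7156)).
= √(6,604,416 / 8.015) ≈ 907.748.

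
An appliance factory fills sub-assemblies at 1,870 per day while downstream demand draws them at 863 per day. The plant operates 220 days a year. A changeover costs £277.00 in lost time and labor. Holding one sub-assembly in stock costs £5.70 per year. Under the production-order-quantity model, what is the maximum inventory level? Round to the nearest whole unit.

I_max ≈ 3,152 sub-assemblies

Annual demand D = 863 × 220 = 189,860.
Production build-up factor (1 − d/p) = 1 − 863/1,870 = 0.5385.
Q* = √(2DS / (H(1 − d/p))) = √(2 × 189,860 × 277 / (5.7 × 0.5385)).
= √(105,182,440 / 3.0695) ≈ 5853.832.
Maximum inventory = Q*(1 − d/p) = 5853.832 × 0.5385 ≈ 3152.304.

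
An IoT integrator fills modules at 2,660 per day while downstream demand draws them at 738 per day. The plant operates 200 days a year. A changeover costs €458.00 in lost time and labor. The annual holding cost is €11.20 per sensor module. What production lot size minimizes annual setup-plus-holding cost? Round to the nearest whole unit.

Annual demand D = 738 × 200 = 147,600.
Production build-up factor (1 − d/p) = 1 − 738/2,660 = 0.7226.
Q* = √(2DS / (H(1 − d/p))) = √(2 × 147,600 × 458 / (11.2 × 0.7226)).
= √(135,201,600 / 8.0926) ≈ 4087.390.

Q* ≈ 4,087 modules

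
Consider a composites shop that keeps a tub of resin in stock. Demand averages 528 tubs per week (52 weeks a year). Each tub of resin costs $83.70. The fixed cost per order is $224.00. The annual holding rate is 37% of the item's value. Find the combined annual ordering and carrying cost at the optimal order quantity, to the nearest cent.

Annual demand D = 528 × 52 = 27,456.
Holding cost H = 0.37 × $83.70 = $30.9690 per unit per year.
Q* = √(2DS/H) = √(2 × 27,456 × 224 / 30.969) ≈ 630.22.
At the optimum the two cost components are equal, so total cost = 2·(Q*/2)H = Q*·H.
Minimum total = √(2DSH) = √(2 × 27,456 × 224 × 30.969) ≈ 19517.367.

TC* ≈ $19,517.37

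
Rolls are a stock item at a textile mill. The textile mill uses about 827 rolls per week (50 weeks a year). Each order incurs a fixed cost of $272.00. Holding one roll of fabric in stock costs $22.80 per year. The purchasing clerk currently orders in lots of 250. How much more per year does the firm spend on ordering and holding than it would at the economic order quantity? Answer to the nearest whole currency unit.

Extra cost ≈ $25,192 per year

Annual demand D = 827 × 50 = 41,350.
EOQ = √(2DS/H) = √(2 × 41,350 × 272 / 22.8) ≈ 993.28.
Cost at Q* = (D/Q*)S + (Q*/2)H = √(2DSH) ≈ $22,646.68.
Cost at Q = 250: (41,350/250)×272 + (250/2)×22.8 = $44,988.80 + $2,850.00 = $47,838.80.
Excess = $47,838.80 − $22,646.68 = $25,192.12.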